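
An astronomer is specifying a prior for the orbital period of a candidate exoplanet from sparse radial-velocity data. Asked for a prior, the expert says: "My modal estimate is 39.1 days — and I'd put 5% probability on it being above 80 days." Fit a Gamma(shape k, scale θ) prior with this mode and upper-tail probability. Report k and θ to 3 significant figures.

Gamma(k,θ) with k>1 has mode (k−1)θ, so θ = 39.1/(k−1).
Need P(X < 80) = 0.95 with θ tied to k this way. Start at k = 2, θ = 39.1: P(X<80) ≈ 0.606.
Too low — raise k to concentrate. Iterating converges to k ≈ 6.4.
Then θ = 39.1/(6.4−1) ≈ 7.24.

k ≈ 6.4, θ ≈ 7.24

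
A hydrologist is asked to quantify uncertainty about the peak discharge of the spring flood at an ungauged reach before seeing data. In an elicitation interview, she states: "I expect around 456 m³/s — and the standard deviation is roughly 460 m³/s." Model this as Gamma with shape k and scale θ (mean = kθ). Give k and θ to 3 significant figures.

k ≈ 0.983, θ ≈ 464

For Gamma(k, scale θ): mean = kθ, variance = kθ², so CV = 1/√k.
CV = SD/mean = 460/456 = 1.009, hence k = 1/CV² = 0.983.
Then θ = mean/k = 456/0.983 = 464.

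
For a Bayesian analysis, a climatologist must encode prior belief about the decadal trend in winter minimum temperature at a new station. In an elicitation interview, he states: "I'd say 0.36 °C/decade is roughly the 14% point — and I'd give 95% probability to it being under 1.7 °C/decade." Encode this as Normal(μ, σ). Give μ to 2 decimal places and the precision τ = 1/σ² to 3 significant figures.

The p-quantile of Normal(μ,σ) is μ + z_p·σ, with z_{0.14} = -1.08 and z_{0.95} = 1.645.
Eliminate σ: μ = (z₂·x₁ − z₁·x₂)/(z₂ − z₁) = (1.645·0.36 − (-1.08)·1.7)/2.725 = 0.89.
Then σ = (x₂ − x₁)/(z₂ − z₁) = (1.7 − 0.36)/2.725 = 0.49.
Precision τ = 1/σ² = 1/0.4917² = 4.14.

μ = 0.89, τ = 4.14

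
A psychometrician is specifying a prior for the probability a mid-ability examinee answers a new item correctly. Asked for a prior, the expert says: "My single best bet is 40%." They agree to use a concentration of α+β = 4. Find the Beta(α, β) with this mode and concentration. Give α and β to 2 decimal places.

For α,β > 1 the Beta mode is (α−1)/(α+β−2). With α+β = 4, the mode is (α−1)/2.
Set (α−1)/2 = 0.4 → α = 1 + 0.4·2 = 1.80.
β = 4 − α = 2.20.

α = 1.80, β = 2.20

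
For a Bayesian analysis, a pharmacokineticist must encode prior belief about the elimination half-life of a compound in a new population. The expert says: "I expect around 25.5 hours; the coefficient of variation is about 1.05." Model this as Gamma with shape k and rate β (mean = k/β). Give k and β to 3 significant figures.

k ≈ 0.907, β ≈ 0.0356

For Gamma(k, rate β): mean = k/β, variance = k/β², so CV = 1/√k.
CV = 1.05, hence k = 1/CV² = 0.907.
Then β = k/mean = 0.907/25.5 = 0.0356.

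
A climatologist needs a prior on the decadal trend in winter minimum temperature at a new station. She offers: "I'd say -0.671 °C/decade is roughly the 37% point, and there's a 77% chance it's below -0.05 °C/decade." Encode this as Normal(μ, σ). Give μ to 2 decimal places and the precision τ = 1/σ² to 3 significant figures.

The p-quantile of Normal(μ,σ) is μ + z_p·σ, with z_{0.37} = -0.3319 and z_{0.77} = 0.7388.
Eliminate σ: μ = (z₂·x₁ − z₁·x₂)/(z₂ − z₁) = (0.7388·-0.671 − (-0.3319)·-0.05)/1.071 = -0.48.
Then σ = (x₂ − x₁)/(z₂ − z₁) = (-0.05 − -0.671)/1.071 = 0.58.
Precision τ = 1/σ² = 1/0.58² = 2.97.

μ = -0.48, τ = 2.97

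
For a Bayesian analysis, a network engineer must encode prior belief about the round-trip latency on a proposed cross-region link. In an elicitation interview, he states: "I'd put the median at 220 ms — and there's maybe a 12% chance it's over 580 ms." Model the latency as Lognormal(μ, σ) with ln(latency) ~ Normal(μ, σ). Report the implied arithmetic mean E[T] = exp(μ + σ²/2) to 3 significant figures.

E[T] ≈ 309 ms

If T ~ Lognormal(μ,σ) then ln T ~ Normal(μ,σ), so the p-quantile of ln T is μ + z_p·σ.
ln(220) = 5.394 and ln(580) = 6.363; z_{0.5} = 0, z_{0.88} = 1.175.
σ = (6.363 − 5.394)/(1.175 − (0)) = 0.825.
μ = 5.394 − (0)·0.825 = 5.394.
E[T] = exp(μ + σ²/2) = exp(5.394 + 0.3403) = 309 ms.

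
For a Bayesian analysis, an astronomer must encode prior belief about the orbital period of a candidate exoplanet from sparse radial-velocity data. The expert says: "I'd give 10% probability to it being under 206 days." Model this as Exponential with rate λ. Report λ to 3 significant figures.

P(T < 206.0) = 1 − e^(−λ·206.0) = 0.1, so λ = −ln(1−0.1)/206.0 = −ln(0.9)/206.0 = 0.000511.

λ ≈ 0.000511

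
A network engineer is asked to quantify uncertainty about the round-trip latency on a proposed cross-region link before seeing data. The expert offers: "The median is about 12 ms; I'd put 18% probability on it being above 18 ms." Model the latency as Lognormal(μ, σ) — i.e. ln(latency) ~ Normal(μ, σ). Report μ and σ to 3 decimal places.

If T ~ Lognormal(μ,σ) then ln T ~ Normal(μ,σ), so the p-quantile of ln T is μ + z_p·σ.
ln(12) = 2.485 and ln(18) = 2.89; z_{0.5} = 0, z_{0.82} = 0.9154.
σ = (2.89 − 2.485)/(0.9154 − (0)) = 0.443.
μ = 2.485 − (0)·0.443 = 2.485.

μ ≈ 2.485, σ ≈ 0.443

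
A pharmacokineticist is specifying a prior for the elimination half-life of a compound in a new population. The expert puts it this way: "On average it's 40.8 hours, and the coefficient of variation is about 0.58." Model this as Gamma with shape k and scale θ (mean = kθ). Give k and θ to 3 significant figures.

k ≈ 2.97, θ ≈ 13.7

For Gamma(k, scale θ): mean = kθ, variance = kθ², so CV = 1/√k.
CV = 0.58, hence k = 1/CV² = 2.97.
Then θ = mean/k = 40.8/2.97 = 13.7.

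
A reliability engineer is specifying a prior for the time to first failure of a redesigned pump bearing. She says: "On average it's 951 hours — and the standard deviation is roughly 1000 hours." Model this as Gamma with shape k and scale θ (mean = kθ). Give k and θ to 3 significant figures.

For Gamma(k, scale θ): mean = kθ, variance = kθ², so CV = 1/√k.
CV = SD/mean = 1000/951 = 1.052, hence k = 1/CV² = 0.904.
Then θ = mean/k = 951/0.904 = 1050.

k ≈ 0.904, θ ≈ 1050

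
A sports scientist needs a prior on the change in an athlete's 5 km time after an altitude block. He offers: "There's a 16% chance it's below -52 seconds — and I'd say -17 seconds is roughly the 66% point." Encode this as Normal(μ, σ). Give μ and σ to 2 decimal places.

μ = -27.26, σ = 24.88

For Normal(μ,σ), the p-quantile is μ + z_p·σ. Here z_{0.16} = -0.9945, z_{0.66} = 0.4125.
So -52 = μ − 0.9945σ and -17 = μ + 0.4125σ.
Subtracting: σ = (-17 − -52)/(0.4125 − (-0.9945)) = 24.88.
Then μ = -52 − (-0.9945)·24.88 = -27.26.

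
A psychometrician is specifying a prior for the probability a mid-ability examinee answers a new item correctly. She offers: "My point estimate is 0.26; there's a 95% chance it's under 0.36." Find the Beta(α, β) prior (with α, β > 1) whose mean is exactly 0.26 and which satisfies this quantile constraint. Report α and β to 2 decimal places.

α ≈ 14.66, β ≈ 41.72

With mean 0.26 fixed, write α = 0.26s, β = 0.74s where s = α+β.
Need P(θ < 0.36) = 0.95 under Beta(0.26s, 0.74s). Normal approximation: (q−m)/√(m(1−m)/s) ≈ z_{0.95} = 1.64, so s ≈ 0.26·0.74·(1.64)²/(0.36−0.26)² = 52.1.
At s = 52.1: P(θ<0.36) ≈ 0.943. Adjusting to match 0.95 gives s ≈ 56.38.
So α = 0.26·56.38 ≈ 14.66, β = 0.74·56.38 ≈ 41.72.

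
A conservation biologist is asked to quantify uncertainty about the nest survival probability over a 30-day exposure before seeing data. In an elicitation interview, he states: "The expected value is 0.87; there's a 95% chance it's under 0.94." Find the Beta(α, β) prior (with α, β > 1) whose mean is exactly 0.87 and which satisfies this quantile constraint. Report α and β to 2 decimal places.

α ≈ 40.88, β ≈ 6.11

With mean 0.87 fixed, write α = 0.87s, β = 0.13s where s = α+β.
Need P(θ < 0.94) = 0.95 under Beta(0.87s, 0.13s). Normal approximation: (q−m)/√(m(1−m)/s) ≈ z_{0.95} = 1.64, so s ≈ 0.87·0.13·(1.64)²/(0.94−0.87)² = 62.4.
At s = 62.4: P(θ<0.94) ≈ 0.973. Adjusting to match 0.95 gives s ≈ 46.98.
So α = 0.87·46.98 ≈ 40.88, β = 0.13·46.98 ≈ 6.11.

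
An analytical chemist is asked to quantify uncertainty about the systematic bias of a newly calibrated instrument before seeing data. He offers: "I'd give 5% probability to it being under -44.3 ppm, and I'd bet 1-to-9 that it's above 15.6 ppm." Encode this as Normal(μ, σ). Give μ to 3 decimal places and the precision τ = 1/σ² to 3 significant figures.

For Normal(μ,σ), the p-quantile is μ + z_p·σ. Here z_{0.05} = -1.645, z_{0.9} = 1.282.
So -44.3 = μ − 1.645σ and 15.6 = μ + 1.282σ.
Subtracting: σ = (15.6 − -44.3)/(1.282 − (-1.645)) = 20.469.
Then μ = -44.3 − (-1.645)·20.469 = -10.632.
Precision τ = 1/σ² = 1/20.47² = 0.00239.

μ = -10.632, τ = 0.00239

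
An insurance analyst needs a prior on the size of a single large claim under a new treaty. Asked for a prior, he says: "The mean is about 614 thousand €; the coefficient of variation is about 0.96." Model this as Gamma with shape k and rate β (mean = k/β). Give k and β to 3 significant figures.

k ≈ 1.09, β ≈ 0.00177

For Gamma(k, rate β): mean = k/β, variance = k/β², so CV = 1/√k.
CV = 0.96, hence k = 1/CV² = 1.09.
Then β = k/mean = 1.09/614 = 0.00177.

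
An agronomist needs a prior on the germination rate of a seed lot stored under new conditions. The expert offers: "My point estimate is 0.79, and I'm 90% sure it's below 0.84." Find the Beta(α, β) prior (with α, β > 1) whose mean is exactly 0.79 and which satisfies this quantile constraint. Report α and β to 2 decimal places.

α ≈ 81.30, β ≈ 21.61

With mean 0.79 fixed, write α = 0.79s, β = 0.21s where s = α+β.
Need P(θ < 0.84) = 0.9 under Beta(0.79s, 0.21s). Normal approximation: (q−m)/√(m(1−m)/s) ≈ z_{0.9} = 1.28, so s ≈ 0.79·0.21·(1.28)²/(0.84−0.79)² = 109.0.
At s = 109.0: P(θ<0.84) ≈ 0.907. Adjusting to match 0.9 gives s ≈ 102.91.
So α = 0.79·102.91 ≈ 81.30, β = 0.21·102.91 ≈ 21.61.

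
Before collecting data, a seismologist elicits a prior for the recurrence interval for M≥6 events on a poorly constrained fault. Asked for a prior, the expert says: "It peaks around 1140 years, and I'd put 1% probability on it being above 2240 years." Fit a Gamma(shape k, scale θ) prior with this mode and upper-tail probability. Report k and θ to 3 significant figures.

Gamma(k,θ) with k>1 has mode (k−1)θ, so θ = 1140/(k−1).
Need P(X < 2240) = 0.99 with θ tied to k this way. Start at k = 2, θ = 1140: P(X<2240) ≈ 0.584.
Too low — raise k to concentrate. Iterating converges to k ≈ 11.8.
Then θ = 1140/(11.8−1) ≈ 106.

k ≈ 11.8, θ ≈ 106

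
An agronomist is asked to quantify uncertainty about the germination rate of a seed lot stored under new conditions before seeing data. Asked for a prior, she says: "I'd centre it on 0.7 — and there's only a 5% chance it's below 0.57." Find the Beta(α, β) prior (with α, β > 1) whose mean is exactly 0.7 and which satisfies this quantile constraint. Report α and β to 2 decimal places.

α ≈ 25.28, β ≈ 10.84

With mean 0.7 fixed, write α = 0.7s, β = 0.3s where s = α+β.
Need P(θ < 0.57) = 0.05 under Beta(0.7s, 0.3s). Normal approximation: (q−m)/√(m(1−m)/s) ≈ z_{0.05} = -1.64, so s ≈ 0.7·0.3·(-1.64)²/(0.57−0.7)² = 33.6.
At s = 33.6: P(θ<0.57) ≈ 0.056. Adjusting to match 0.05 gives s ≈ 36.12.
So α = 0.7·36.12 ≈ 25.28, β = 0.3·36.12 ≈ 10.84.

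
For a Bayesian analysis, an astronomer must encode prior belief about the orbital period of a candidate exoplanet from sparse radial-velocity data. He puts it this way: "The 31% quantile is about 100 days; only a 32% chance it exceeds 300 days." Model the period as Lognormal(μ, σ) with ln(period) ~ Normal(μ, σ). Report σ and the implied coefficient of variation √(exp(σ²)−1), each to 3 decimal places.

σ ≈ 1.140, CV ≈ 1.634

If T ~ Lognormal(μ,σ) then ln T ~ Normal(μ,σ), so the p-quantile of ln T is μ + z_p·σ.
ln(100) = 4.605 and ln(300) = 5.704; z_{0.31} = -0.4959, z_{0.68} = 0.4677.
σ = (5.704 − 4.605)/(0.4677 − (-0.4959)) = 1.140.
μ = 4.605 − (-0.4959)·1.140 = 5.171.
CV = √(exp(σ²)−1) = √(exp(1.3000)−1) = 1.634.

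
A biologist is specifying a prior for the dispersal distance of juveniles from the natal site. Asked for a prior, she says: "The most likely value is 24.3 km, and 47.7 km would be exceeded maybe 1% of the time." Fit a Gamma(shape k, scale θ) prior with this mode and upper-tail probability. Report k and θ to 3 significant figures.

k ≈ 11.8, θ ≈ 2.24

Gamma(k,θ) with k>1 has mode (k−1)θ, so θ = 24.3/(k−1).
Need P(X < 47.7) = 0.99 with θ tied to k this way. Start at k = 2, θ = 24.3: P(X<47.7) ≈ 0.584.
Too low — raise k to concentrate. Iterating converges to k ≈ 11.8.
Then θ = 24.3/(11.8−1) ≈ 2.24.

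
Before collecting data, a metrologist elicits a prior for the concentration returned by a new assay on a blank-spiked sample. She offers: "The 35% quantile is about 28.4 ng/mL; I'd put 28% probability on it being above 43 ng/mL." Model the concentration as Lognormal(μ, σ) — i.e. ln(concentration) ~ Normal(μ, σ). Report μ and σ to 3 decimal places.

μ ≈ 3.511, σ ≈ 0.428

If T ~ Lognormal(μ,σ) then ln T ~ Normal(μ,σ), so the p-quantile of ln T is μ + z_p·σ.
ln(28.4) = 3.346 and ln(43) = 3.761; z_{0.35} = -0.3853, z_{0.72} = 0.5828.
σ = (3.761 − 3.346)/(0.5828 − (-0.3853)) = 0.428.
μ = 3.346 − (-0.3853)·0.428 = 3.511.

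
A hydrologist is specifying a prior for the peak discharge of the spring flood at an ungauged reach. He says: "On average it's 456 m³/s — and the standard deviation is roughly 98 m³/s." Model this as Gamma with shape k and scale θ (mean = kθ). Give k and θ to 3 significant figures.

k ≈ 21.7, θ ≈ 21.1

For Gamma(k, scale θ): mean = kθ, variance = kθ², so CV = 1/√k.
CV = SD/mean = 98/456 = 0.2149, hence k = 1/CV² = 21.7.
Then θ = mean/k = 456/21.7 = 21.1.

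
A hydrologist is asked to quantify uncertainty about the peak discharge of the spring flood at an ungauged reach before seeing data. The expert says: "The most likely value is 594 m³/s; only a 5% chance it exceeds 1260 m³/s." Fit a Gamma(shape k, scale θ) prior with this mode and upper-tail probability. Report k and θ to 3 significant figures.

k ≈ 5.88, θ ≈ 122

Gamma(k,θ) with k>1 has mode (k−1)θ, so θ = 594/(k−1).
Need P(X < 1260) = 0.95 with θ tied to k this way. Start at k = 2, θ = 594: P(X<1260) ≈ 0.626.
Too low — raise k to concentrate. Iterating converges to k ≈ 5.88.
Then θ = 594/(5.88−1) ≈ 122.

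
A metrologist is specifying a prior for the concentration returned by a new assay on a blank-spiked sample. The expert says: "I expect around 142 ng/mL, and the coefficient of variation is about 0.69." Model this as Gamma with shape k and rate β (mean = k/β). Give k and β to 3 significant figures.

For Gamma(k, rate β): mean = k/β, variance = k/β², so CV = 1/√k.
CV = 0.69, hence k = 1/CV² = 2.1.
Then β = k/mean = 2.1/142 = 0.0148.

k ≈ 2.1, β ≈ 0.0148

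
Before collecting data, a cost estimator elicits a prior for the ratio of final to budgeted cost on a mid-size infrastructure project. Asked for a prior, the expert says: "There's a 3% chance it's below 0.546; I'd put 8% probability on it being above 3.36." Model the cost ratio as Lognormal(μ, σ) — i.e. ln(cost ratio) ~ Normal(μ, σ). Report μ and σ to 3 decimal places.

If T ~ Lognormal(μ,σ) then ln T ~ Normal(μ,σ), so the p-quantile of ln T is μ + z_p·σ.
ln(0.546) = -0.6051 and ln(3.36) = 1.212; z_{0.03} = -1.881, z_{0.92} = 1.405.
σ = (1.212 − -0.6051)/(1.405 − (-1.881)) = 0.553.
μ = -0.6051 − (-1.881)·0.553 = 0.435.

μ ≈ 0.435, σ ≈ 0.553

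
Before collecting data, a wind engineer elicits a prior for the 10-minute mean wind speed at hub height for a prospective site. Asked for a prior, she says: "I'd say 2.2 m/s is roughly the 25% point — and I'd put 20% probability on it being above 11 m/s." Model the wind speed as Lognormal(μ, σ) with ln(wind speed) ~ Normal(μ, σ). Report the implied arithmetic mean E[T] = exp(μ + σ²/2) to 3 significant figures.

If T ~ Lognormal(μ,σ) then ln T ~ Normal(μ,σ), so the p-quantile of ln T is μ + z_p·σ.
ln(2.2) = 0.7885 and ln(11) = 2.398; z_{0.25} = -0.6745, z_{0.8} = 0.8416.
σ = (2.398 − 0.7885)/(0.8416 − (-0.6745)) = 1.062.
μ = 0.7885 − (-0.6745)·1.062 = 1.504.
E[T] = exp(μ + σ²/2) = exp(1.504 + 0.5635) = 7.91 m/s.

E[T] ≈ 7.91 m/s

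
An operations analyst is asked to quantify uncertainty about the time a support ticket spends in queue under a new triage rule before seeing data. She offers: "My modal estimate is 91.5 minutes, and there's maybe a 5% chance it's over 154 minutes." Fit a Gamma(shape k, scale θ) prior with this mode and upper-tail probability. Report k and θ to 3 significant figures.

k ≈ 11.3, θ ≈ 8.88

Gamma(k,θ) with k>1 has mode (k−1)θ, so θ = 91.5/(k−1).
Need P(X < 154) = 0.95 with θ tied to k this way. Start at k = 2, θ = 91.5: P(X<154) ≈ 0.501.
Too low — raise k to concentrate. Iterating converges to k ≈ 11.3.
Then θ = 91.5/(11.3−1) ≈ 8.88.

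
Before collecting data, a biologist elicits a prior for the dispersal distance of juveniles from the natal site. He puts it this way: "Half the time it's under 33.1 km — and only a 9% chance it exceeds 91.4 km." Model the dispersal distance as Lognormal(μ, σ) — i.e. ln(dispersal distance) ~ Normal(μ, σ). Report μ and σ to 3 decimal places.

μ ≈ 3.500, σ ≈ 0.758

If T ~ Lognormal(μ,σ) then ln T ~ Normal(μ,σ), so the p-quantile of ln T is μ + z_p·σ.
ln(33.1) = 3.5 and ln(91.4) = 4.515; z_{0.5} = 0, z_{0.91} = 1.341.
σ = (4.515 − 3.5)/(1.341 − (0)) = 0.758.
μ = 3.5 − (0)·0.758 = 3.500.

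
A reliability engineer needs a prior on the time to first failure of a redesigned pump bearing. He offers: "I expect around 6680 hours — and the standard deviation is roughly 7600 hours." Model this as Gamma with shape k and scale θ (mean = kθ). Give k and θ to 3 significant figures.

For Gamma(k, scale θ): mean = kθ, variance = kθ², so CV = 1/√k.
CV = SD/mean = 7600/6680 = 1.138, hence k = 1/CV² = 0.773.
Then θ = mean/k = 6680/0.773 = 8650.

k ≈ 0.773, θ ≈ 8650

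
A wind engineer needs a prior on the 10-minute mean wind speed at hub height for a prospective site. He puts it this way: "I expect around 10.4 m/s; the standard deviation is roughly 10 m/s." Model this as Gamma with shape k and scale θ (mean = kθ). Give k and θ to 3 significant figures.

For Gamma(k, scale θ): mean = kθ, variance = kθ², so CV = 1/√k.
CV = SD/mean = 10/10.4 = 0.9615, hence k = 1/CV² = 1.08.
Then θ = mean/k = 10.4/1.08 = 9.62.

k ≈ 1.08, θ ≈ 9.62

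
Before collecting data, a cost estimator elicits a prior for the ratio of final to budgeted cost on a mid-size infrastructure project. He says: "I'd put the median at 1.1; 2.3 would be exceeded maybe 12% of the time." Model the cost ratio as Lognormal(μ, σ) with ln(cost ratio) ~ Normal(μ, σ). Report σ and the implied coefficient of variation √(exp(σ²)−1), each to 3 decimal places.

σ ≈ 0.628, CV ≈ 0.695

If T ~ Lognormal(μ,σ) then ln T ~ Normal(μ,σ), so the p-quantile of ln T is μ + z_p·σ.
ln(1.1) = 0.09531 and ln(2.3) = 0.8329; z_{0.5} = 0, z_{0.88} = 1.175.
σ = (0.8329 − 0.09531)/(1.175 − (0)) = 0.628.
μ = 0.09531 − (0)·0.628 = 0.095.
CV = √(exp(σ²)−1) = √(exp(0.3941)−1) = 0.695.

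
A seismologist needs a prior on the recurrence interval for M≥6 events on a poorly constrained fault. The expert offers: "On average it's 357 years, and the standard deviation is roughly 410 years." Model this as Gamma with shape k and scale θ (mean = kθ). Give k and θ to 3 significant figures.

k ≈ 0.758, θ ≈ 471

For Gamma(k, scale θ): mean = kθ, variance = kθ², so CV = 1/√k.
CV = SD/mean = 410/357 = 1.148, hence k = 1/CV² = 0.758.
Then θ = mean/k = 357/0.758 = 471.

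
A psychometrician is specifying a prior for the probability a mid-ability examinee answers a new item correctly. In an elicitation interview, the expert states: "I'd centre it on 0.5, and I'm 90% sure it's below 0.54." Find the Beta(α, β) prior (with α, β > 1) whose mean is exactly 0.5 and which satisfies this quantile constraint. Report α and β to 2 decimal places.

α ≈ 128.15, β ≈ 128.15

With mean 0.5 fixed, write α = 0.5s, β = 0.5s where s = α+β.
Need P(θ < 0.54) = 0.9 under Beta(0.5s, 0.5s). Normal approximation: (q−m)/√(m(1−m)/s) ≈ z_{0.9} = 1.28, so s ≈ 0.5·0.5·(1.28)²/(0.54−0.5)² = 256.6.
At s = 256.6: P(θ<0.54) ≈ 0.900. Adjusting to match 0.9 gives s ≈ 256.30.
So α = 0.5·256.30 ≈ 128.15, β = 0.5·256.30 ≈ 128.15.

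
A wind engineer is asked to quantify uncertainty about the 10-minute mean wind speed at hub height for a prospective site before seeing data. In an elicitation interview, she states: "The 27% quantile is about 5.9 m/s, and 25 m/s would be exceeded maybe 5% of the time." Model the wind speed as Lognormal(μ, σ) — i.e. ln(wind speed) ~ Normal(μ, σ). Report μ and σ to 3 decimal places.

If T ~ Lognormal(μ,σ) then ln T ~ Normal(μ,σ), so the p-quantile of ln T is μ + z_p·σ.
ln(5.9) = 1.775 and ln(25) = 3.219; z_{0.27} = -0.6128, z_{0.95} = 1.645.
σ = (3.219 − 1.775)/(1.645 − (-0.6128)) = 0.640.
μ = 1.775 − (-0.6128)·0.640 = 2.167.

μ ≈ 2.167, σ ≈ 0.640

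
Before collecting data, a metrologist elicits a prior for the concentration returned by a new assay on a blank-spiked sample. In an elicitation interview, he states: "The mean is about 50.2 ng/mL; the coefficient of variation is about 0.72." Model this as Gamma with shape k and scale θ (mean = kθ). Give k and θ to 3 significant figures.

For Gamma(k, scale θ): mean = kθ, variance = kθ², so CV = 1/√k.
CV = 0.72, hence k = 1/CV² = 1.93.
Then θ = mean/k = 50.2/1.93 = 26.

k ≈ 1.93, θ ≈ 26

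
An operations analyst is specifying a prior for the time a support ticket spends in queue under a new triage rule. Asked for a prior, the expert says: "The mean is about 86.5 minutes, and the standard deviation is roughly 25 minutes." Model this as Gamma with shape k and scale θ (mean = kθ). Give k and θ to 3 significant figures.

For Gamma(k, scale θ): mean = kθ, variance = kθ², so CV = 1/√k.
CV = SD/mean = 25/86.5 = 0.289, hence k = 1/CV² = 12.
Then θ = mean/k = 86.5/12 = 7.23.

k ≈ 12, θ ≈ 7.23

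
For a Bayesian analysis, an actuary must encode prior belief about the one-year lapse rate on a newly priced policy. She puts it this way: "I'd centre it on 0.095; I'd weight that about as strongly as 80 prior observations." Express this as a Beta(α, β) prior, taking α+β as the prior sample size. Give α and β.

Under the effective-sample-size interpretation, Beta(α, β) has prior mean α/(α+β) and prior sample size α+β.
So α+β = 80 and α/(α+β) = 0.095, giving α = 0.095·80 = 7.6 and β = 80 − 7.6 = 72.4.

α = 7.6, β = 72.4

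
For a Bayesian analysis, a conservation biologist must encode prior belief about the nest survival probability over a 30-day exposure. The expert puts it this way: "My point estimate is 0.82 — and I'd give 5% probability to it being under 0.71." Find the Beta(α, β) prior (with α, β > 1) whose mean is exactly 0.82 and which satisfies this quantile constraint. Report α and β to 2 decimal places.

With mean 0.82 fixed, write α = 0.82s, β = 0.18s where s = α+β.
Need P(θ < 0.71) = 0.05 under Beta(0.82s, 0.18s). Normal approximation: (q−m)/√(m(1−m)/s) ≈ z_{0.05} = -1.64, so s ≈ 0.82·0.18·(-1.64)²/(0.71−0.82)² = 33.0.
At s = 33.0: P(θ<0.71) ≈ 0.062. Adjusting to match 0.05 gives s ≈ 38.10.
So α = 0.82·38.10 ≈ 31.24, β = 0.18·38.10 ≈ 6.86.

α ≈ 31.24, β ≈ 6.86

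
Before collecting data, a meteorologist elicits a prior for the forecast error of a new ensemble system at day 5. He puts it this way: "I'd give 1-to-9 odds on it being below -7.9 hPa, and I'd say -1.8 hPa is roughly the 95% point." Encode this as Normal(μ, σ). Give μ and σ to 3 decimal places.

The p-quantile of Normal(μ,σ) is μ + z_p·σ, with z_{0.1} = -1.282 and z_{0.95} = 1.645.
Eliminate σ: μ = (z₂·x₁ − z₁·x₂)/(z₂ − z₁) = (1.645·-7.9 − (-1.282)·-1.8)/2.926 = -5.229.
Then σ = (x₂ − x₁)/(z₂ − z₁) = (-1.8 − -7.9)/2.926 = 2.084.

μ = -5.229, σ = 2.084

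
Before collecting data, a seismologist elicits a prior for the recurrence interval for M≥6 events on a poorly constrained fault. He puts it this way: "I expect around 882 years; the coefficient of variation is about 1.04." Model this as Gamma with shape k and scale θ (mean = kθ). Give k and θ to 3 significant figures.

For Gamma(k, scale θ): mean = kθ, variance = kθ², so CV = 1/√k.
CV = 1.04, hence k = 1/CV² = 0.925.
Then θ = mean/k = 882/0.925 = 954.

k ≈ 0.925, θ ≈ 954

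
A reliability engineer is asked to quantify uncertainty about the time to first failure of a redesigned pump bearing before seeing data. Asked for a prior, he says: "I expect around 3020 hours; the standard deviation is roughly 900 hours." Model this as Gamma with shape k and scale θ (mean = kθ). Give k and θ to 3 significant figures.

k ≈ 11.3, θ ≈ 268

For Gamma(k, scale θ): mean = kθ, variance = kθ², so CV = 1/√k.
CV = SD/mean = 900/3020 = 0.298, hence k = 1/CV² = 11.3.
Then θ = mean/k = 3020/11.3 = 268.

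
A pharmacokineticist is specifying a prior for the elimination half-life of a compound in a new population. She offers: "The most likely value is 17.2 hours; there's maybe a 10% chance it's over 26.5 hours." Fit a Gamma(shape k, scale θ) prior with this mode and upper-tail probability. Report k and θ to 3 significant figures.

Gamma(k,θ) with k>1 has mode (k−1)θ, so θ = 17.2/(k−1).
Need P(X < 26.5) = 0.9 with θ tied to k this way. Start at k = 2, θ = 17.2: P(X<26.5) ≈ 0.456.
Too low — raise k to concentrate. Iterating converges to k ≈ 11.
Then θ = 17.2/(11−1) ≈ 1.72.

k ≈ 11, θ ≈ 1.72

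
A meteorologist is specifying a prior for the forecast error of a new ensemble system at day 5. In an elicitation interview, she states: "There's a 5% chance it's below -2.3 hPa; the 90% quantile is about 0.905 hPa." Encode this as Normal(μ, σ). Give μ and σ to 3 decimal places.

μ = -0.499, σ = 1.095

For Normal(μ,σ), the p-quantile is μ + z_p·σ. Here z_{0.05} = -1.645, z_{0.9} = 1.282.
So -2.3 = μ − 1.645σ and 0.905 = μ + 1.282σ.
Subtracting: σ = (0.905 − -2.3)/(1.282 − (-1.645)) = 1.095.
Then μ = -2.3 − (-1.645)·1.095 = -0.499.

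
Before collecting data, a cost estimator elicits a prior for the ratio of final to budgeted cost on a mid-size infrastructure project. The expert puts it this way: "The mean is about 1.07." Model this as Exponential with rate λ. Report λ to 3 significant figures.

λ ≈ 0.935

Exponential mean = 1/λ, so λ = 1/1.07 = 0.935.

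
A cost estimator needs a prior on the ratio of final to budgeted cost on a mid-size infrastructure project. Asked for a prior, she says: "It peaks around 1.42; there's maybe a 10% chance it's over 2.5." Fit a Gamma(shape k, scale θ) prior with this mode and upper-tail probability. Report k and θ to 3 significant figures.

k ≈ 6.94, θ ≈ 0.239

Gamma(k,θ) with k>1 has mode (k−1)θ, so θ = 1.42/(k−1).
Need P(X < 2.5) = 0.9 with θ tied to k this way. Start at k = 2, θ = 1.42: P(X<2.5) ≈ 0.525.
Too low — raise k to concentrate. Iterating converges to k ≈ 6.94.
Then θ = 1.42/(6.94−1) ≈ 0.239.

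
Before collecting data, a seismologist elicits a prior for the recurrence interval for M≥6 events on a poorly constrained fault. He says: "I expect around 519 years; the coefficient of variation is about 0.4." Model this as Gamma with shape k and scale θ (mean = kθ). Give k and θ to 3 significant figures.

k ≈ 6.25, θ ≈ 83

For Gamma(k, scale θ): mean = kθ, variance = kθ², so CV = 1/√k.
CV = 0.4, hence k = 1/CV² = 6.25.
Then θ = mean/k = 519/6.25 = 83.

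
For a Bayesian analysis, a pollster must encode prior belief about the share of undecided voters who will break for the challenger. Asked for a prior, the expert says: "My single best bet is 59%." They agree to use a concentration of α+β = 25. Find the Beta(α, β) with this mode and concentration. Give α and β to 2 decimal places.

α = 14.57, β = 10.43

For α,β > 1 the Beta mode is (α−1)/(α+β−2). With α+β = 25, the mode is (α−1)/23.
Set (α−1)/23 = 0.59 → α = 1 + 0.59·23 = 14.57.
β = 25 − α = 10.43.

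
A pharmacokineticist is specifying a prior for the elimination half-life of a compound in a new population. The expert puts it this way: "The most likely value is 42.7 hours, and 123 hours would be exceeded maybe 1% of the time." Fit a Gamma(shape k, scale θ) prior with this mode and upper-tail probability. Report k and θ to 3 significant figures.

k ≈ 5.06, θ ≈ 10.5

Gamma(k,θ) with k>1 has mode (k−1)θ, so θ = 42.7/(k−1).
Need P(X < 123) = 0.99 with θ tied to k this way. Start at k = 2, θ = 42.7: P(X<123) ≈ 0.782.
Too low — raise k to concentrate. Iterating converges to k ≈ 5.06.
Then θ = 42.7/(5.06−1) ≈ 10.5.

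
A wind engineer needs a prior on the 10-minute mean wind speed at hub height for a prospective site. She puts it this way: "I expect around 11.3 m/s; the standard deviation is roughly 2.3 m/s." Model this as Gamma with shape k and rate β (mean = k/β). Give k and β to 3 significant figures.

For Gamma(k, rate β): mean = k/β, variance = k/β², so CV = 1/√k.
CV = SD/mean = 2.3/11.3 = 0.2035, hence k = 1/CV² = 24.1.
Then β = k/mean = 24.1/11.3 = 2.14.

k ≈ 24.1, β ≈ 2.14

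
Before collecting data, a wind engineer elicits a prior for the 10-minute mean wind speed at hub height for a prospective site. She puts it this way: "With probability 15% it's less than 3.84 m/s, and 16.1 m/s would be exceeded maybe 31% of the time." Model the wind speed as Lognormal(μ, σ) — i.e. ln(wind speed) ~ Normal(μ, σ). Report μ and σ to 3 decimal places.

If T ~ Lognormal(μ,σ) then ln T ~ Normal(μ,σ), so the p-quantile of ln T is μ + z_p·σ.
ln(3.84) = 1.345 and ln(16.1) = 2.779; z_{0.15} = -1.036, z_{0.69} = 0.4959.
σ = (2.779 − 1.345)/(0.4959 − (-1.036)) = 0.935.
μ = 1.345 − (-1.036)·0.935 = 2.315.

μ ≈ 2.315, σ ≈ 0.935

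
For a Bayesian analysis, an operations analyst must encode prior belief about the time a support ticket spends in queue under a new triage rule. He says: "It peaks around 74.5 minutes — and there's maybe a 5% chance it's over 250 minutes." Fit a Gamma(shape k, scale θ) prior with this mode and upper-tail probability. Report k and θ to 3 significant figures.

Gamma(k,θ) with k>1 has mode (k−1)θ, so θ = 74.5/(k−1).
Need P(X < 250) = 0.95 with θ tied to k this way. Start at k = 2, θ = 74.5: P(X<250) ≈ 0.848.
Too low — raise k to concentrate. Iterating converges to k ≈ 2.78.
Then θ = 74.5/(2.78−1) ≈ 42.

k ≈ 2.78, θ ≈ 42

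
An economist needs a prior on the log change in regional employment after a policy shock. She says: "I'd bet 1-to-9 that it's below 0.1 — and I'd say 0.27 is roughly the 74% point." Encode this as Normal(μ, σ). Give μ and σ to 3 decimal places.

For Normal(μ,σ), the p-quantile is μ + z_p·σ. Here z_{0.1} = -1.282, z_{0.74} = 0.6433.
So 0.1 = μ − 1.282σ and 0.27 = μ + 0.6433σ.
Subtracting: σ = (0.27 − 0.1)/(0.6433 − (-1.282)) = 0.088.
Then μ = 0.1 − (-1.282)·0.088 = 0.213.

μ = 0.213, σ = 0.088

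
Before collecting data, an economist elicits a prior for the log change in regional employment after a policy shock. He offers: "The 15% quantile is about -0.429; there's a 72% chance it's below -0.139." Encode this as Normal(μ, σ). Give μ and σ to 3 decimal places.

μ = -0.243, σ = 0.179

The p-quantile of Normal(μ,σ) is μ + z_p·σ, with z_{0.15} = -1.036 and z_{0.72} = 0.5828.
Eliminate σ: μ = (z₂·x₁ − z₁·x₂)/(z₂ − z₁) = (0.5828·-0.429 − (-1.036)·-0.139)/1.619 = -0.243.
Then σ = (x₂ − x₁)/(z₂ − z₁) = (-0.139 − -0.429)/1.619 = 0.179.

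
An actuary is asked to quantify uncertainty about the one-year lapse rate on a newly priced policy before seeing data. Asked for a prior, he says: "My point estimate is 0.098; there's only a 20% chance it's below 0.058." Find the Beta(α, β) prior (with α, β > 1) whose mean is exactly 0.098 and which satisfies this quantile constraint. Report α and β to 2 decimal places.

With mean 0.098 fixed, write α = 0.098s, β = 0.902s where s = α+β.
Need P(θ < 0.058) = 0.2 under Beta(0.098s, 0.902s). Normal approximation: (q−m)/√(m(1−m)/s) ≈ z_{0.2} = -0.842, so s ≈ 0.098·0.902·(-0.842)²/(0.058−0.098)² = 39.1.
At s = 39.1: P(θ<0.058) ≈ 0.205. Adjusting to match 0.2 gives s ≈ 40.37.
So α = 0.098·40.37 ≈ 3.96, β = 0.902·40.37 ≈ 36.41.

α ≈ 3.96, β ≈ 36.41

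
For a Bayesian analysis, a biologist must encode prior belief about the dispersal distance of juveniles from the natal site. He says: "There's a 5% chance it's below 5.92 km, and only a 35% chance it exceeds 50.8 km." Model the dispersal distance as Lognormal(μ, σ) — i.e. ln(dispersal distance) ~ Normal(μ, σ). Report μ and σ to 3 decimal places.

If T ~ Lognormal(μ,σ) then ln T ~ Normal(μ,σ), so the p-quantile of ln T is μ + z_p·σ.
ln(5.92) = 1.778 and ln(50.8) = 3.928; z_{0.05} = -1.645, z_{0.65} = 0.3853.
σ = (3.928 − 1.778)/(0.3853 − (-1.645)) = 1.059.
μ = 1.778 − (-1.645)·1.059 = 3.520.

μ ≈ 3.520, σ ≈ 1.059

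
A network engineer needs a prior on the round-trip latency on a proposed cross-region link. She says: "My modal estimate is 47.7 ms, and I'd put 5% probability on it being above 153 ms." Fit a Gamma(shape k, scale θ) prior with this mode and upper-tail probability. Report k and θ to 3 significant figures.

k ≈ 2.93, θ ≈ 24.7

Gamma(k,θ) with k>1 has mode (k−1)θ, so θ = 47.7/(k−1).
Need P(X < 153) = 0.95 with θ tied to k this way. Start at k = 2, θ = 47.7: P(X<153) ≈ 0.830.
Too low — raise k to concentrate. Iterating converges to k ≈ 2.93.
Then θ = 47.7/(2.93−1) ≈ 24.7.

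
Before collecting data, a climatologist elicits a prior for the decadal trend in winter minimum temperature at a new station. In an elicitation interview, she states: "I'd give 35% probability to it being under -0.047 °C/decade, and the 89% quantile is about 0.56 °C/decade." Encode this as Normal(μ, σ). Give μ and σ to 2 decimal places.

For Normal(μ,σ), the p-quantile is μ + z_p·σ. Here z_{0.35} = -0.3853, z_{0.89} = 1.227.
So -0.047 = μ − 0.3853σ and 0.56 = μ + 1.227σ.
Subtracting: σ = (0.56 − -0.047)/(1.227 − (-0.3853)) = 0.38.
Then μ = -0.047 − (-0.3853)·0.38 = 0.10.

μ = 0.10, σ = 0.38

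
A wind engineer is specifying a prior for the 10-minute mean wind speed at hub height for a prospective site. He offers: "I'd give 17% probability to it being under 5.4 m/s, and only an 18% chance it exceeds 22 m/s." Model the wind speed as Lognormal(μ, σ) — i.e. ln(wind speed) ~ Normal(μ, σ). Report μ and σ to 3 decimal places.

μ ≈ 2.403, σ ≈ 0.751

If T ~ Lognormal(μ,σ) then ln T ~ Normal(μ,σ), so the p-quantile of ln T is μ + z_p·σ.
ln(5.4) = 1.686 and ln(22) = 3.091; z_{0.17} = -0.9542, z_{0.82} = 0.9154.
σ = (3.091 − 1.686)/(0.9154 − (-0.9542)) = 0.751.
μ = 1.686 − (-0.9542)·0.751 = 2.403.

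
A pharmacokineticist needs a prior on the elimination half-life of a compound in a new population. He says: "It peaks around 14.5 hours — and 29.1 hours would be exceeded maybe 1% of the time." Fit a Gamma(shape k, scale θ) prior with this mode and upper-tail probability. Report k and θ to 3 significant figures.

Gamma(k,θ) with k>1 has mode (k−1)θ, so θ = 14.5/(k−1).
Need P(X < 29.1) = 0.99 with θ tied to k this way. Start at k = 2, θ = 14.5: P(X<29.1) ≈ 0.596.
Too low — raise k to concentrate. Iterating converges to k ≈ 11.1.
Then θ = 14.5/(11.1−1) ≈ 1.43.

k ≈ 11.1, θ ≈ 1.43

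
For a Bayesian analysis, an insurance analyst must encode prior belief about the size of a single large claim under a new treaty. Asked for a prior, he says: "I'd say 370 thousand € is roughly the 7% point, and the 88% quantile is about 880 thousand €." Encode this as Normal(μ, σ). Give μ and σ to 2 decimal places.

μ = 653.94, σ = 192.40

For Normal(μ,σ), the p-quantile is μ + z_p·σ. Here z_{0.07} = -1.476, z_{0.88} = 1.175.
So 370 = μ − 1.476σ and 880 = μ + 1.175σ.
Subtracting: σ = (880 − 370)/(1.175 − (-1.476)) = 192.40.
Then μ = 370 − (-1.476)·192.40 = 653.94.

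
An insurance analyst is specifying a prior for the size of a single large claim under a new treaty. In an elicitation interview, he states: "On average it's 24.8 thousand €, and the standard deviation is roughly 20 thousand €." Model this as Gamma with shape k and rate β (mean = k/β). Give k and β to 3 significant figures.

For Gamma(k, rate β): mean = k/β, variance = k/β², so CV = 1/√k.
CV = SD/mean = 20/24.8 = 0.8065, hence k = 1/CV² = 1.54.
Then β = k/mean = 1.54/24.8 = 0.062.

k ≈ 1.54, β ≈ 0.062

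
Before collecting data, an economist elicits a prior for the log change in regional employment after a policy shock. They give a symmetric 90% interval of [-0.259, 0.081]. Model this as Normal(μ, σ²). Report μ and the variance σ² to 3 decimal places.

μ = -0.089, σ² = 0.011

A symmetric 90% interval runs μ ± z·σ with z = 1.645.
Half-width = 0.17, so σ = 0.17/1.645 = 0.1034 and σ² = 0.011.
μ is the interval midpoint, -0.089.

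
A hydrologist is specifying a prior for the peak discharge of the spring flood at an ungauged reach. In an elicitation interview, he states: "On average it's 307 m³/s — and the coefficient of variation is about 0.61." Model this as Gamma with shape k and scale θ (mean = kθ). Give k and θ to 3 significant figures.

For Gamma(k, scale θ): mean = kθ, variance = kθ², so CV = 1/√k.
CV = 0.61, hence k = 1/CV² = 2.69.
Then θ = mean/k = 307/2.69 = 114.

k ≈ 2.69, θ ≈ 114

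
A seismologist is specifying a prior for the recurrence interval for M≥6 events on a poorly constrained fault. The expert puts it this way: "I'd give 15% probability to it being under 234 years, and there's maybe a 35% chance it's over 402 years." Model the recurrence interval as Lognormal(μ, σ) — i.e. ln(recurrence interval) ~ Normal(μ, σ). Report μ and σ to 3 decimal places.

If T ~ Lognormal(μ,σ) then ln T ~ Normal(μ,σ), so the p-quantile of ln T is μ + z_p·σ.
ln(234) = 5.455 and ln(402) = 5.996; z_{0.15} = -1.036, z_{0.65} = 0.3853.
σ = (5.996 − 5.455)/(0.3853 − (-1.036)) = 0.381.
μ = 5.455 − (-1.036)·0.381 = 5.850.

μ ≈ 5.850, σ ≈ 0.381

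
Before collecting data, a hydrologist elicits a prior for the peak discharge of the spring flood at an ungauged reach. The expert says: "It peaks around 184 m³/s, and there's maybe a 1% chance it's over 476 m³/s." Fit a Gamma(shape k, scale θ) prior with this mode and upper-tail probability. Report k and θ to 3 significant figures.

Gamma(k,θ) with k>1 has mode (k−1)θ, so θ = 184/(k−1).
Need P(X < 476) = 0.99 with θ tied to k this way. Start at k = 2, θ = 184: P(X<476) ≈ 0.730.
Too low — raise k to concentrate. Iterating converges to k ≈ 6.16.
Then θ = 184/(6.16−1) ≈ 35.7.

k ≈ 6.16, θ ≈ 35.7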